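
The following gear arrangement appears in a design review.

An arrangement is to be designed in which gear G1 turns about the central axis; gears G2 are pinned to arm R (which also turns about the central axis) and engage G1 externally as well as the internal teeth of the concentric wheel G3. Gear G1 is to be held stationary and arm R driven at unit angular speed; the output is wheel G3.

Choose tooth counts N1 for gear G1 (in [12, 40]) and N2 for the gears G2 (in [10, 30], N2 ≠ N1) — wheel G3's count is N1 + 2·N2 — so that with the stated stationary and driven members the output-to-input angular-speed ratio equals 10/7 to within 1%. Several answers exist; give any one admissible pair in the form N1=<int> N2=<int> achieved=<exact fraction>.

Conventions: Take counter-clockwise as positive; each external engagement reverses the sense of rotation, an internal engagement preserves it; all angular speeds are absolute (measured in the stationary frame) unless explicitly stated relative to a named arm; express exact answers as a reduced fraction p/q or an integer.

N1=15 N2=10 achieved=10/7

topology: planetary set — design target 10/7, arm = carrier (Willis)
Willis with ω_sun = 0: ω_ring/ω_arm = (N1+N3)/N3; set equal to 10/7  ⇒  N3/N1 = 1/(10/7 − 1) = 7/3
N3 = N1 + 2·N2  ⇒  N2/N1 = (N3/N1 − 1)/2 = (7/3 − 1)/2 = 2/3
smallest multiple with N1 ≥ 12 and N2 ≥ 10: k = 5  ⇒  N1 = 5·3 = 15, N2 = 5·2 = 10 (N1 ≤ 40, N2 ≤ 30, N2 ≠ N1 ✓), N3 = 15 + 2·10 = 35
check: (N1+N3)/N3 with N1 = 15, N3 = 35 gives 10/7; |achieved − target| = 0 ≤ 1/70 ✓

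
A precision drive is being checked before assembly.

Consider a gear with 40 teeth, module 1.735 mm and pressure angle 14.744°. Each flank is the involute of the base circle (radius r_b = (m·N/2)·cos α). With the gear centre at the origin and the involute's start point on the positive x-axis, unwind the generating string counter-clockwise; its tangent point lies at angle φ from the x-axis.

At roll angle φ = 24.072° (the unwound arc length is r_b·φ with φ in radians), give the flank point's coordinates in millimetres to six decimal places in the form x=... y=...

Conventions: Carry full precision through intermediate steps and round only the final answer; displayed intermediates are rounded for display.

x=36.389677 y=0.814987

recognized (one wheel, involute flank): single-mesh tooth geometry, m = 1.735, N = 40
pitch radius r_p = m·N/2 = 1.735·40/2 = 34.700000
base radius r_b = r_p·cos α = 34.700000·cos 14.744° = 33.557419
roll angle φ = 24.072° = 0.42013566 rad
x = r_b·(cos φ + φ·sin φ) = 36.389677
y = r_b·(sin φ − φ·cos φ) = 0.814987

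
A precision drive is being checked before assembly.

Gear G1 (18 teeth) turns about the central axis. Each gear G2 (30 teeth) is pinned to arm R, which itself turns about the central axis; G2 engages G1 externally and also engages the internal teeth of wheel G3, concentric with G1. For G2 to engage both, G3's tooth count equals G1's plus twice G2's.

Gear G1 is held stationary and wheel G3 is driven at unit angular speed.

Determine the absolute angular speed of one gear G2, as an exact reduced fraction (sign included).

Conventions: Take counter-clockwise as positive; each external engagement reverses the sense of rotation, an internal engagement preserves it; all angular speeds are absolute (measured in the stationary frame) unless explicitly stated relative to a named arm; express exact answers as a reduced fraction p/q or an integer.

13/10

class = planetary set [G3 = 18+2·30 = 78; Willis about the carrier]
ring teeth: 18 + 2·30 = 78
18(ω_sun−ω_arm) = −78(ω_ring−ω_arm),  ω_sun = 0, ω_ring = 1
18(0−ω_arm) = −78(1−ω_arm)  ⇒  96·ω_arm = 78  ⇒  ω_arm = 13/16
sun–planet mesh: 18·(0−13/16) = −30·(ω_p−ω_arm)  ⇒  ω_p−ω_arm = 39/80
ω_p = 13/16 + 39/80 = 13/10
exact speed ratio = 13/10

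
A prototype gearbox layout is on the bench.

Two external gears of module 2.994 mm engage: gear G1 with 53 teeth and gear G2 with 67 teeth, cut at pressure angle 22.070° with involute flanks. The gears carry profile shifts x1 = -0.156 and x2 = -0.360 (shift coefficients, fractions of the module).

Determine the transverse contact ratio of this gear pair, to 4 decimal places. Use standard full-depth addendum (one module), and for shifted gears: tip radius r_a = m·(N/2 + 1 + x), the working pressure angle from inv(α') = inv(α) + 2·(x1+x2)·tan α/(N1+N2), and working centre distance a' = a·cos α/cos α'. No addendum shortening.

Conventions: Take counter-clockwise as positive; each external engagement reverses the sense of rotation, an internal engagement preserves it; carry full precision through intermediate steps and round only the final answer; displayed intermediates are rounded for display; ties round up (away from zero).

1.7642

class = single-mesh tooth geometry [involute pair 53T × 67T, m = 2.994]
base radii: r_b1 = 73.527327, r_b2 = 92.949640
tip radii: r_a1 = 81.867936, r_a2 = 102.215160
inv(α') = inv(22.070°) + 2·(-0.156-0.360)·tan α/(53+67) = 0.01676707  ⇒  α' = 20.77264°
a' = a·cos α / cos α' = 179.6400·cos 22.070°/cos 20.77264° = 178.051156
action lengths: √(r_a1²−r_b1²) = 36.001265, √(r_a2²−r_b2²) = 42.524149
base pitch p_b = π·m·cos α = 8.716714
CR = (36.001265 + 42.524149 − 178.051156·sin 20.77264°)/8.716714 = 1.764163
contact ratio ≈ 1.7642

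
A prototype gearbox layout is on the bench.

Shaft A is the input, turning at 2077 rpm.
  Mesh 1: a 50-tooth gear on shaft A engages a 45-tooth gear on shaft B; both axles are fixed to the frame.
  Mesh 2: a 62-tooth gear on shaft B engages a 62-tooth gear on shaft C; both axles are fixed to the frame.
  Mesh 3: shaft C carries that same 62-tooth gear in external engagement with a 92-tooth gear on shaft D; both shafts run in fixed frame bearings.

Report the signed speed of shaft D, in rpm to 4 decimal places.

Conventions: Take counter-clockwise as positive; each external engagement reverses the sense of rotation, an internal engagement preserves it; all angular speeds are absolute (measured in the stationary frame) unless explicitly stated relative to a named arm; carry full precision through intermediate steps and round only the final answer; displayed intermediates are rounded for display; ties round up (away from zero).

recognized (4 fixed axles, 3 meshes): fixed-axis compound train
mesh 1 [50T→45T]: ω = 2077.0000×50/45 = 2307.7778 rpm, sense flips to −
mesh 2 [62T→62T]: ω = 2307.7778×62/62 = 2307.7778 rpm, sense flips to +
mesh 3 [62T→92T]: ω = 2307.7778×62/92 = 1555.2415 rpm, sense flips to −
signed output speed = -1555.2415 rpm

-1555.2415 rpm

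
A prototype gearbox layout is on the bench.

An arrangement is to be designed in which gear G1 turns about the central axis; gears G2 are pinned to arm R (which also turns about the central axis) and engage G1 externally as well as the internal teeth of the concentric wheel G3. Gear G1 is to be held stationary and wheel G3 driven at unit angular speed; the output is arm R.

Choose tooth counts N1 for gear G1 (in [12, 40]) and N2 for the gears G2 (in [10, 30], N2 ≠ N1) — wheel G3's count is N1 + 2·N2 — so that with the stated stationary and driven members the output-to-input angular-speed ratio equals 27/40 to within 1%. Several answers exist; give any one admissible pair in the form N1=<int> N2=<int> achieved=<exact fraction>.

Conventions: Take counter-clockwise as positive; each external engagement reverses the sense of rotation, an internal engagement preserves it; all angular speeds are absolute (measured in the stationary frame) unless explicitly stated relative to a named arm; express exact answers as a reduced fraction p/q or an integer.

N1=26 N2=14 achieved=27/40

design class (target 27/40): planetary set
Willis with ω_sun = 0: ω_arm/ω_ring = N3/(N1+N3); set equal to 27/40  ⇒  N3/N1 = (27/40)/(1 − 27/40) = 27/13
N3 = N1 + 2·N2  ⇒  N2/N1 = (N3/N1 − 1)/2 = (27/13 − 1)/2 = 7/13
smallest multiple with N1 ≥ 12 and N2 ≥ 10: k = 2  ⇒  N1 = 2·13 = 26, N2 = 2·7 = 14 (N1 ≤ 40, N2 ≤ 30, N2 ≠ N1 ✓), N3 = 26 + 2·14 = 54
check: N3/(N1+N3) with N1 = 26, N3 = 54 gives 27/40; |achieved − target| = 0 ≤ 27/4000 ✓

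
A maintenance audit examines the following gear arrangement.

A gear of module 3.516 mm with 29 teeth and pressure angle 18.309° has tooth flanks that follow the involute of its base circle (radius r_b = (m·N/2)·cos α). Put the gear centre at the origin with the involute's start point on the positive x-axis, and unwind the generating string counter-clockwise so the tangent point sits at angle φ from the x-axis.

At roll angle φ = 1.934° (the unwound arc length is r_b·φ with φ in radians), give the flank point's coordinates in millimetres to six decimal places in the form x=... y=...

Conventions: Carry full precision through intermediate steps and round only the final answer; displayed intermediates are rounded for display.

x=48.428660 y=0.000620

topology: single-mesh involute geometry — m = 3.516, N = 29
pitch radius r_p = m·N/2 = 3.516·29/2 = 50.982000
base radius r_b = r_p·cos α = 50.982000·cos 18.309° = 48.401095
roll angle φ = 1.934° = 0.03375467 rad
x = r_b·(cos φ + φ·sin φ) = 48.428660
y = r_b·(sin φ − φ·cos φ) = 0.000620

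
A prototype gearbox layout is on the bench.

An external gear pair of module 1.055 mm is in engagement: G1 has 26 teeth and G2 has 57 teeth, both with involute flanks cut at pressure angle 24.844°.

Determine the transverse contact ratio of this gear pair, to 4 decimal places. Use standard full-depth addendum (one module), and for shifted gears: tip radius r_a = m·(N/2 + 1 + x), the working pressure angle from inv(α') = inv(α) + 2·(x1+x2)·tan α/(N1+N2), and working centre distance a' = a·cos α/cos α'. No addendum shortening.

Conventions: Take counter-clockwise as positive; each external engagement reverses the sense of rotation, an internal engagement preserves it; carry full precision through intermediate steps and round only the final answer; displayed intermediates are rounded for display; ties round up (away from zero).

1.5060

single-mesh involute tooth geometry (26T engaging 57T at module 1.055)
base radii: r_b1 = 12.445747, r_b2 = 27.284906
tip radii: r_a1 = 14.770000, r_a2 = 31.122500
no profile shift: α' = α, a' = a
action lengths: √(r_a1²−r_b1²) = 7.953382, √(r_a2²−r_b2²) = 14.971436
base pitch p_b = π·m·cos α = 3.007651
CR = (7.953382 + 14.971436 − 43.782500·sin 24.84400°)/3.007651 = 1.506039
contact ratio ≈ 1.5060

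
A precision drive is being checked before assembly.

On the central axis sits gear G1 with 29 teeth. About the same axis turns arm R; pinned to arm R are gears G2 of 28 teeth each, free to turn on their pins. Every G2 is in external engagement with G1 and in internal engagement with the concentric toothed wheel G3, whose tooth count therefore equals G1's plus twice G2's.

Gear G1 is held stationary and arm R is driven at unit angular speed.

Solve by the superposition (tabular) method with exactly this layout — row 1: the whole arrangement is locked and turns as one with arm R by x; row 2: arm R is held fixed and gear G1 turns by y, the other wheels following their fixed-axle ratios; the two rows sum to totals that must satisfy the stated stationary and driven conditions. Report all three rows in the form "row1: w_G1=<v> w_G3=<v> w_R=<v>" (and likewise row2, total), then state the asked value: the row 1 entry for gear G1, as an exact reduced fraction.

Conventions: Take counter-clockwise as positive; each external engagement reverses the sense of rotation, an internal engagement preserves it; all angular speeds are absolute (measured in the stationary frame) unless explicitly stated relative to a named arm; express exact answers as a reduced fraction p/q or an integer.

planetary set (29T centre, 28T on arm, 85T internal) — Willis relation
row 1 (train locked, turned with arm): all members turn x
superposition row 2 [arm held]: sun y, ring −(29/85)·y, arm 0
boundary: total ω_sun = x + y = 0 and total ω_arm = x = 1  ⇒  y = -1, x = 1
row 2 ring = −(29/85)·(-1) = 29/85
totals (row 1 + row 2): sun 1 + (-1) = 0, ring 1 + 29/85 = 114/85, arm 1 + 0 = 1
asked cell (row1, sun) = 1

row1: w_G1=1 w_G3=1 w_R=1
row2: w_G1=-1 w_G3=29/85 w_R=0
total: w_G1=0 w_G3=114/85 w_R=1
asked value: 1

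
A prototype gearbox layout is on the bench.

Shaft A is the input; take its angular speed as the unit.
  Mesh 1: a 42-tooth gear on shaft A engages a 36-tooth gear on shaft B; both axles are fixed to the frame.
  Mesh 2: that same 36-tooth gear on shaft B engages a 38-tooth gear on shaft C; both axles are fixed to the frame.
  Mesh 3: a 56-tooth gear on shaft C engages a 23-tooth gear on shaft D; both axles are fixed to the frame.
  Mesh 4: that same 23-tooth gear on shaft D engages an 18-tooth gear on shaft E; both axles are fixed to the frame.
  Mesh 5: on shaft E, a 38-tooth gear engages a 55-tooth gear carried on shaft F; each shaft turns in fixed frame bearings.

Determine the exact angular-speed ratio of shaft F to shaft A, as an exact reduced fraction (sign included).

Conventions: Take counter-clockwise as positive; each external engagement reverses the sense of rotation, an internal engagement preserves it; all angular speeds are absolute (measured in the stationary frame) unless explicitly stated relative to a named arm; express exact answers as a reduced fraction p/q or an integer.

-392/165

class = fixed-axis compound train [5 meshes; 5 ratios multiply, 5 sense flips]
mesh 1 [42T→36T]: running ratio 7/6, sense −
mesh 2 [36T→38T]: running ratio 21/19, sense +
mesh 3 [56T→23T]: running ratio 1176/437, sense −
mesh 4 [23T→18T]: running ratio 196/57, sense +
mesh 5 [38T→55T]: running ratio 392/165, sense −
ω_out/ω_in = -392/165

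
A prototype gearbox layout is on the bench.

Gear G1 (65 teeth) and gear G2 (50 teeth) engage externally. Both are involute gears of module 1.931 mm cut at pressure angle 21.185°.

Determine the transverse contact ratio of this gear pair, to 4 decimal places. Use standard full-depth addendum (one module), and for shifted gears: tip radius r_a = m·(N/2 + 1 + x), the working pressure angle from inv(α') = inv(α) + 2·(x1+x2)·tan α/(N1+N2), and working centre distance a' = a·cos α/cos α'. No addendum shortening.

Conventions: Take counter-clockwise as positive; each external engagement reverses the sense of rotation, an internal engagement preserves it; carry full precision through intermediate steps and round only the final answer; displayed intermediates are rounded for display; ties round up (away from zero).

1.7129

single-mesh involute tooth geometry (65T engaging 50T at module 1.931)
base radii: r_b1 = 58.516250, r_b2 = 45.012500
tip radii: r_a1 = 64.688500, r_a2 = 50.206000
no profile shift: α' = α, a' = a
action lengths: √(r_a1²−r_b1²) = 27.576266, √(r_a2²−r_b2²) = 22.237744
base pitch p_b = π·m·cos α = 5.656438
CR = (27.576266 + 22.237744 − 111.032500·sin 21.18500°)/5.656438 = 1.712921
contact ratio ≈ 1.7129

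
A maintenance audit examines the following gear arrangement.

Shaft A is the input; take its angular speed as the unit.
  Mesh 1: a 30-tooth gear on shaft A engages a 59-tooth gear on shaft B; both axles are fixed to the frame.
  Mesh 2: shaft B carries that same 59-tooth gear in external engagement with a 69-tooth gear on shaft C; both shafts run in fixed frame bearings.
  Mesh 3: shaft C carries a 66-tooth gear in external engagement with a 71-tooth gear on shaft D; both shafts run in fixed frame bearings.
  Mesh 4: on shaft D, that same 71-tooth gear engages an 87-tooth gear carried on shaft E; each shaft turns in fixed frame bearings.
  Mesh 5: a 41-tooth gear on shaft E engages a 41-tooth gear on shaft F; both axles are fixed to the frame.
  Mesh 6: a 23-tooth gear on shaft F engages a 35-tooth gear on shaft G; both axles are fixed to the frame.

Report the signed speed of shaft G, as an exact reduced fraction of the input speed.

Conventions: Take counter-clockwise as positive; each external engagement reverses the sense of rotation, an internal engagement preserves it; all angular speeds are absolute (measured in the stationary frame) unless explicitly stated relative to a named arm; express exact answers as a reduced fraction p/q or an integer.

44/203

6-mesh fixed-axis compound train (all bearings frame-fixed)
mesh 1 [30T→59T]: |ω|/ω_in = 1×30/59 = 30/59, sense flips to −
mesh 2 [59T→69T]: |ω|/ω_in = (30/59)×59/69 = 10/23, sense flips to +
mesh 3 [66T→71T]: |ω|/ω_in = (10/23)×66/71 = 660/1633, sense flips to −
mesh 4 [71T→87T]: |ω|/ω_in = (660/1633)×71/87 = 220/667, sense flips to +
mesh 5 [41T→41T]: |ω|/ω_in = (220/667)×41/41 = 220/667, sense flips to −
mesh 6 [23T→35T]: |ω|/ω_in = (220/667)×23/35 = 44/203, sense flips to +
signed output speed (× input speed) = 44/203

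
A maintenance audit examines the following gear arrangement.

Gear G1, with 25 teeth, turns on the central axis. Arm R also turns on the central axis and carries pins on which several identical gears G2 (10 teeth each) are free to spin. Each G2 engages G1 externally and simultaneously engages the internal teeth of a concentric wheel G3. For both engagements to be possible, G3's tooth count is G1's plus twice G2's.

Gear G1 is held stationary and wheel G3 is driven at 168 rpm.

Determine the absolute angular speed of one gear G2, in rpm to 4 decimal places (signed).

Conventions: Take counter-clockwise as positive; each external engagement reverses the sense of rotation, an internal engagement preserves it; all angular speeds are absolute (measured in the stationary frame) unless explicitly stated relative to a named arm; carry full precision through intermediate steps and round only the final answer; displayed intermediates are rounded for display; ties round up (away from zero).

+378.0000 rpm

recognized (axles ride arm R): planetary set, 25/10/45 teeth
normalise by the input: solve with ω_ring = 1, then scale by 168 rpm
ring teeth: 25 + 2·10 = 45
25(ω_sun−ω_arm) = −45(ω_ring−ω_arm),  ω_sun = 0, ω_ring = 1
25(0−ω_arm) = −45(1−ω_arm)  ⇒  70·ω_arm = 45  ⇒  ω_arm = 9/14
sun–planet mesh: 25·(0−9/14) = −10·(ω_p−ω_arm)  ⇒  ω_p−ω_arm = 45/28
ω_p = 9/14 + 45/28 = 9/4
scale: ω_p = 9/4 × 168 rpm = +378.0000 rpm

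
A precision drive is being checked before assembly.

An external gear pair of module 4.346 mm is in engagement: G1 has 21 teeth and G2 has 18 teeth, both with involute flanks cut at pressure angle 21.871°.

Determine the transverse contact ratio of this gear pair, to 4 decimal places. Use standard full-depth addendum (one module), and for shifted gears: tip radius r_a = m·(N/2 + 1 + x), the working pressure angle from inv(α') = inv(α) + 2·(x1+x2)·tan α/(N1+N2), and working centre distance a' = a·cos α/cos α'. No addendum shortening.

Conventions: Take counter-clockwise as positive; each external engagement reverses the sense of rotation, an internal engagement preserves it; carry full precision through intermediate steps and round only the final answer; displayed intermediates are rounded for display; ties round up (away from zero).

class = single-mesh tooth geometry [involute pair 21T × 18T, m = 4.346]
base radii: r_b1 = 42.348561, r_b2 = 36.298767
tip radii: r_a1 = 49.979000, r_a2 = 43.460000
no profile shift: α' = α, a' = a
action lengths: √(r_a1²−r_b1²) = 26.542415, √(r_a2²−r_b2²) = 23.899187
base pitch p_b = π·m·cos α = 12.670660
CR = (26.542415 + 23.899187 − 84.747000·sin 21.87100°)/12.670660 = 1.489410
contact ratio ≈ 1.4894

1.4894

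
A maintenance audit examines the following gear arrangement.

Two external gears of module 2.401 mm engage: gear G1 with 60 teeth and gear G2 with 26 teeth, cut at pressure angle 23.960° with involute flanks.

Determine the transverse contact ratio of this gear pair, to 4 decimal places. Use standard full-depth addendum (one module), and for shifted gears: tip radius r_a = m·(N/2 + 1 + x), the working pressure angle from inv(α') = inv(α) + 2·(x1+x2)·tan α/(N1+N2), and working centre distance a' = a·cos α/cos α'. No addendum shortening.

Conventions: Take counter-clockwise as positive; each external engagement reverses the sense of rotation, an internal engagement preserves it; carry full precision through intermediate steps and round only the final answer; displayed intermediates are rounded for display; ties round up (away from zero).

1.5385

topology: single-mesh involute geometry — m = 2.401, 60T/26T pair
base radii: r_b1 = 65.823117, r_b2 = 28.523351
tip radii: r_a1 = 74.431000, r_a2 = 33.614000
no profile shift: α' = α, a' = a
action lengths: √(r_a1²−r_b1²) = 34.746094, √(r_a2²−r_b2²) = 17.785372
base pitch p_b = π·m·cos α = 6.892981
CR = (34.746094 + 17.785372 − 103.243000·sin 23.96000°)/6.892981 = 1.538465
contact ratio ≈ 1.5385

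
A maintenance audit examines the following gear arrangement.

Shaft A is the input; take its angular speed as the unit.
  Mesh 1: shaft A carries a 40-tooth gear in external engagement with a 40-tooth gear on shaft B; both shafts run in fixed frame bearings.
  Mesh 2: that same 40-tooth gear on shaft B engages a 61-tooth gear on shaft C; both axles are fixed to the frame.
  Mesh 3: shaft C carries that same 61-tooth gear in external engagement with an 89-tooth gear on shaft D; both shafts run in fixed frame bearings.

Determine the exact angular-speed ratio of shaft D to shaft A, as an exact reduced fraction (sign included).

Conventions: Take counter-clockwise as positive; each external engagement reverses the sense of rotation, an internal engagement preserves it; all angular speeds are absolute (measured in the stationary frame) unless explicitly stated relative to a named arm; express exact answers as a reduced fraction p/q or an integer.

class = fixed-axis compound train [3 meshes; 3 ratios multiply, 3 sense flips]
mesh 1 [40T→40T]: running ratio 1, sense −
mesh 2 [40T→61T]: running ratio 40/61, sense +
mesh 3 [61T→89T]: running ratio 40/89, sense −
ω_out/ω_in = -40/89

-40/89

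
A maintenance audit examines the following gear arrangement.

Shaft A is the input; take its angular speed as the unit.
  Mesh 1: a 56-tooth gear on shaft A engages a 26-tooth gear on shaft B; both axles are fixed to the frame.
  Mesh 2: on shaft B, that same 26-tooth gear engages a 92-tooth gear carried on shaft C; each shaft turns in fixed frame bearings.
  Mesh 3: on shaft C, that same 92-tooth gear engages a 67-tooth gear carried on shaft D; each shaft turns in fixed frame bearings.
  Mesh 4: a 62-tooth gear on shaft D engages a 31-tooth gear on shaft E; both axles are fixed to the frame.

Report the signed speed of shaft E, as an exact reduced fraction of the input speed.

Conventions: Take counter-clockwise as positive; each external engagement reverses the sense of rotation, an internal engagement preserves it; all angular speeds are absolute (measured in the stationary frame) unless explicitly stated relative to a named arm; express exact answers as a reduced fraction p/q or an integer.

112/67

4-mesh fixed-axis compound train (all bearings frame-fixed)
mesh 1 [56T→26T]: |ω|/ω_in = 1×56/26 = 28/13, sense flips to −
mesh 2 [26T→92T]: |ω|/ω_in = (28/13)×26/92 = 14/23, sense flips to +
mesh 3 [92T→67T]: |ω|/ω_in = (14/23)×92/67 = 56/67, sense flips to −
mesh 4 [62T→31T]: |ω|/ω_in = (56/67)×62/31 = 112/67, sense flips to +
signed output speed (× input speed) = 112/67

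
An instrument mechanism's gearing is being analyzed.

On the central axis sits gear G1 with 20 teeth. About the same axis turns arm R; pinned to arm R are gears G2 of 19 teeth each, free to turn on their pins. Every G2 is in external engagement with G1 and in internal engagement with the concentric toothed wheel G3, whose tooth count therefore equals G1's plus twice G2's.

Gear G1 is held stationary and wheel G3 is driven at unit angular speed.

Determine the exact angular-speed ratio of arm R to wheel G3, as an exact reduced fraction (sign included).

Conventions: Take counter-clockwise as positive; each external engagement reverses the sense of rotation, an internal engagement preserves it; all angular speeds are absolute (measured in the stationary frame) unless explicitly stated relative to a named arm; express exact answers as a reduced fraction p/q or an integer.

29/39

topology: planetary set — G1 20T / G2 19T / G3 58T, arm = carrier (Willis)
ring teeth: 20 + 2·19 = 58
20(ω_sun−ω_arm) = −58(ω_ring−ω_arm),  ω_sun = 0, ω_ring = 1
20(0−ω_arm) = −58(1−ω_arm)  ⇒  78·ω_arm = 58  ⇒  ω_arm = 29/39
ω_out/ω_in = 29/39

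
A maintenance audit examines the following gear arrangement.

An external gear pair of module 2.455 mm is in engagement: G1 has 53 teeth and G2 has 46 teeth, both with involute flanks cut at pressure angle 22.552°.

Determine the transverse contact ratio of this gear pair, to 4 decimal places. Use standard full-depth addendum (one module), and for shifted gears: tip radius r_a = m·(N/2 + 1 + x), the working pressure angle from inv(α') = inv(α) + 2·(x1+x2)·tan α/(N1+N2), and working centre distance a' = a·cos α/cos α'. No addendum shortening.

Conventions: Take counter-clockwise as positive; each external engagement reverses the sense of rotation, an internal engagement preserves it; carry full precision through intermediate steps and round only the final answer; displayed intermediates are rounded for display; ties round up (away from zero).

1.6300

topology: single-mesh involute geometry — m = 2.455, 53T/46T pair
base radii: r_b1 = 60.082673, r_b2 = 52.147225
tip radii: r_a1 = 67.512500, r_a2 = 58.920000
no profile shift: α' = α, a' = a
action lengths: √(r_a1²−r_b1²) = 30.789773, √(r_a2²−r_b2²) = 27.426872
base pitch p_b = π·m·cos α = 7.122841
CR = (30.789773 + 27.426872 − 121.522500·sin 22.55200°)/7.122841 = 1.629985
contact ratio ≈ 1.6300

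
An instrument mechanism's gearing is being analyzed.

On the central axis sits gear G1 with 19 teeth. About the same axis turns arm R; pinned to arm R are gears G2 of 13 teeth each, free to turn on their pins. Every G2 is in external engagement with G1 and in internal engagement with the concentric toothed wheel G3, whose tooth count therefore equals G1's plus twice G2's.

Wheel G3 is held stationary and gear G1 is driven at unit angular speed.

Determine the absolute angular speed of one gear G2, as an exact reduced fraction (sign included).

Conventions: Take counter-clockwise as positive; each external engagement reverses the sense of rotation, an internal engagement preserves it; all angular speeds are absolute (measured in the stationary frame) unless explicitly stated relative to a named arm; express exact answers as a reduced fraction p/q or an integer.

class = planetary set [G3 = 19+2·13 = 45; Willis about the carrier]
ring teeth: 19 + 2·13 = 45
19(ω_sun−ω_arm) = −45(ω_ring−ω_arm),  ω_ring = 0, ω_sun = 1
19(1−ω_arm) = −45(0−ω_arm)  ⇒  64·ω_arm = 19  ⇒  ω_arm = 19/64
sun–planet mesh: 19·(1−19/64) = −13·(ω_p−ω_arm)  ⇒  ω_p−ω_arm = -855/832
ω_p = 19/64 − 855/832 = -19/26
exact speed ratio = -19/26

-19/26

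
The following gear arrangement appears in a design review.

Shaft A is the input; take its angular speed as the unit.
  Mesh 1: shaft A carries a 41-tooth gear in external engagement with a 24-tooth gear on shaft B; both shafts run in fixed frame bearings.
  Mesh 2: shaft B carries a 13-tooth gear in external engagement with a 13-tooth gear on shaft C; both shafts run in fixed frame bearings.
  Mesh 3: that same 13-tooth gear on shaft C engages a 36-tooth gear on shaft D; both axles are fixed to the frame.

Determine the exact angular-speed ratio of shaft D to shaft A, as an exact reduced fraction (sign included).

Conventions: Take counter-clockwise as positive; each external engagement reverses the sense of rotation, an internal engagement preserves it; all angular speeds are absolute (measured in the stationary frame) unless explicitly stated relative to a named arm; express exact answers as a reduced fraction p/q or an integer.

-533/864

class = fixed-axis compound train [3 meshes; 3 ratios multiply, 3 sense flips]
mesh 1 [41T→24T]: running ratio 41/24, sense −
mesh 2 [13T→13T]: running ratio 41/24, sense +
mesh 3 [13T→36T]: running ratio 533/864, sense −
ω_out/ω_in = -533/864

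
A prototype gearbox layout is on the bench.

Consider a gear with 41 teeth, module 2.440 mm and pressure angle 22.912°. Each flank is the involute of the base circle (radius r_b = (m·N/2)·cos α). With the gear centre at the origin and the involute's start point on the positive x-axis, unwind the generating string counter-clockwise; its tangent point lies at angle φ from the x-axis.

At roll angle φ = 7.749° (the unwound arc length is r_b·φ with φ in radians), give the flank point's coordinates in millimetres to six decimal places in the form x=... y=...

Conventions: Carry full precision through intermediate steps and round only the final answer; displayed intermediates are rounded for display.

class = single-mesh tooth geometry [base-circle involute, m = 2.440, 41T]
pitch radius r_p = m·N/2 = 2.440·41/2 = 50.020000
base radius r_b = r_p·cos α = 50.020000·cos 22.912° = 46.073616
roll angle φ = 7.749° = 0.13524556 rad
x = r_b·(cos φ + φ·sin φ) = 46.493066
y = r_b·(sin φ − φ·cos φ) = 0.037923

x=46.493066 y=0.037923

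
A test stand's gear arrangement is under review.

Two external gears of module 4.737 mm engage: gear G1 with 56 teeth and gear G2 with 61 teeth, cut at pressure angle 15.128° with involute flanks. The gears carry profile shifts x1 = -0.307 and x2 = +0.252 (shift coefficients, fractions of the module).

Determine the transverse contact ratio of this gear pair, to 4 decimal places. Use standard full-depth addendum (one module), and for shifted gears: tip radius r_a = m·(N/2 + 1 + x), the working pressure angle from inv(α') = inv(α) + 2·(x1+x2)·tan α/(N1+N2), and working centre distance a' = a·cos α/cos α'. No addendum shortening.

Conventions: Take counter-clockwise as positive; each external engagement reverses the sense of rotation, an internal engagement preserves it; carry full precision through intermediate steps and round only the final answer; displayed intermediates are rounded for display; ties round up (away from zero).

recognized (one external pair, fixed centres): single-mesh tooth geometry, m = 4.737, N1 = 56, N2 = 61
base radii: r_b1 = 128.039527, r_b2 = 139.471628
tip radii: r_a1 = 135.918741, r_a2 = 150.409224
inv(α') = inv(15.128°) + 2·(-0.307+0.252)·tan α/(56+61) = 0.00605747  ⇒  α' = 14.92593°
a' = a·cos α / cos α' = 277.1145·cos 15.128°/cos 14.92593° = 276.852258
action lengths: √(r_a1²−r_b1²) = 45.604645, √(r_a2²−r_b2²) = 56.308079
base pitch p_b = π·m·cos α = 14.366001
CR = (45.604645 + 56.308079 − 276.852258·sin 14.92593°)/14.366001 = 2.130297
contact ratio ≈ 2.1303

2.1303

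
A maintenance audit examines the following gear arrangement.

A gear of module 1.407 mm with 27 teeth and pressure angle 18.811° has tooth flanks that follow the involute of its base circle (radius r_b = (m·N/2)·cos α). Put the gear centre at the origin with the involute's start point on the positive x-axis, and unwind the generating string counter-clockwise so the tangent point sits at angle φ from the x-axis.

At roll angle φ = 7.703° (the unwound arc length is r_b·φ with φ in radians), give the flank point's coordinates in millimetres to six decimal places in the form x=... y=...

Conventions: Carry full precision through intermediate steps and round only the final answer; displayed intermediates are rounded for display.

recognized (one wheel, involute flank): single-mesh tooth geometry, m = 1.407, N = 27
pitch radius r_p = m·N/2 = 1.407·27/2 = 18.994500
base radius r_b = r_p·cos α = 18.994500·cos 18.811° = 17.979954
roll angle φ = 7.703° = 0.13444271 rad
x = r_b·(cos φ + φ·sin φ) = 18.141713
y = r_b·(sin φ − φ·cos φ) = 0.014538

x=18.141713 y=0.014538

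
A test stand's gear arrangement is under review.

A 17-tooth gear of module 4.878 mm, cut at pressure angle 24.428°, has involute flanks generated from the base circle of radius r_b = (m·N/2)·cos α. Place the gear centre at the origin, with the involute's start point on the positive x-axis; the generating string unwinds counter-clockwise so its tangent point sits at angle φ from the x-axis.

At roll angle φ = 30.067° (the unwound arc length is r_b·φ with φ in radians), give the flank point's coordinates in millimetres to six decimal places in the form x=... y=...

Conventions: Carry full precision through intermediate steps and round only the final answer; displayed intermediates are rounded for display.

recognized (one wheel, involute flank): single-mesh tooth geometry, m = 4.878, N = 17
pitch radius r_p = m·N/2 = 4.878·17/2 = 41.463000
base radius r_b = r_p·cos α = 41.463000·cos 24.428° = 37.751302
roll angle φ = 30.067° = 0.52476815 rad
x = r_b·(cos φ + φ·sin φ) = 42.596887
y = r_b·(sin φ − φ·cos φ) = 1.768911

x=42.596887 y=1.768911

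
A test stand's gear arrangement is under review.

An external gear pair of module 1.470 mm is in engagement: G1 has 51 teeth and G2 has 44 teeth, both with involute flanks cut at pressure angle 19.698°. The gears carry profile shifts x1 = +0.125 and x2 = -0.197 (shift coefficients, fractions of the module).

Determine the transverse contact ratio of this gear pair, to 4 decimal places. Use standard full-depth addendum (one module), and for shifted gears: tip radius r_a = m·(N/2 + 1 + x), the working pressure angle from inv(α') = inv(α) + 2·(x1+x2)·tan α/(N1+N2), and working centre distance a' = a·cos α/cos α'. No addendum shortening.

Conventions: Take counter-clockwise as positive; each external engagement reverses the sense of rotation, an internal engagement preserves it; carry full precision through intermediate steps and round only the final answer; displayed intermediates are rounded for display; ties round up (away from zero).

1.7766

class = single-mesh tooth geometry [involute pair 51T × 44T, m = 1.470]
base radii: r_b1 = 35.291464, r_b2 = 30.447538
tip radii: r_a1 = 39.138750, r_a2 = 33.520410
inv(α') = inv(19.698°) + 2·(+0.125-0.197)·tan α/(51+44) = 0.01367483  ⇒  α' = 19.45211°
a' = a·cos α / cos α' = 69.8250·cos 19.698°/cos 19.45211° = 69.718523
action lengths: √(r_a1²−r_b1²) = 16.922006, √(r_a2²−r_b2²) = 14.020175
base pitch p_b = π·m·cos α = 4.347898
CR = (16.922006 + 14.020175 − 69.718523·sin 19.45211°)/4.347898 = 1.776629
contact ratio ≈ 1.7766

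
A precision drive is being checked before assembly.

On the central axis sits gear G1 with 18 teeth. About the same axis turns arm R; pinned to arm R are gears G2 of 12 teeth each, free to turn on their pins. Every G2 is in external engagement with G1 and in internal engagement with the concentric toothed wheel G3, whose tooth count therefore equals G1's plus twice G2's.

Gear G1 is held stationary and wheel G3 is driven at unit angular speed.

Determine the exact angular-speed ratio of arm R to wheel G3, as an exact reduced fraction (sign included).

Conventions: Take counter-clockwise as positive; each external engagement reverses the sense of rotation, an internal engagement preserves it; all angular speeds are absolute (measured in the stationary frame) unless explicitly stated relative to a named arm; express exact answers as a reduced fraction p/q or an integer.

topology: planetary set — G1 18T / G2 12T / G3 42T, arm = carrier (Willis)
ring teeth: 18 + 2·12 = 42
18(ω_sun−ω_arm) = −42(ω_ring−ω_arm),  ω_sun = 0, ω_ring = 1
18(0−ω_arm) = −42(1−ω_arm)  ⇒  60·ω_arm = 42  ⇒  ω_arm = 7/10
ω_out/ω_in = 7/10

7/10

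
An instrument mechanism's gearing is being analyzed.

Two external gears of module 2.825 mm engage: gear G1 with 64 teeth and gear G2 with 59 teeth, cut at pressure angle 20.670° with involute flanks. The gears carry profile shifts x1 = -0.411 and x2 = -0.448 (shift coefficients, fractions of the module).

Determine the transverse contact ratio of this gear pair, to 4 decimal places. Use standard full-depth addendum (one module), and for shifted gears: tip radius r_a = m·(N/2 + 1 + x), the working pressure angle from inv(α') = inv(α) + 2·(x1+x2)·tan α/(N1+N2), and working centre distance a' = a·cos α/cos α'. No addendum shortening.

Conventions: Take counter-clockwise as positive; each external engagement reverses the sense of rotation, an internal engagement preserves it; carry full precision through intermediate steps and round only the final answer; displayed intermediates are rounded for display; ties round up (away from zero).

single-mesh involute tooth geometry (64T engaging 59T at module 2.825)
base radii: r_b1 = 84.580860, r_b2 = 77.972980
tip radii: r_a1 = 92.063925, r_a2 = 84.896900
inv(α') = inv(20.670°) + 2·(-0.411-0.448)·tan α/(64+59) = 0.01124120  ⇒  α' = 18.25697°
a' = a·cos α / cos α' = 173.7375·cos 20.670°/cos 18.25697° = 171.170386
action lengths: √(r_a1²−r_b1²) = 36.357178, √(r_a2²−r_b2²) = 33.581215
base pitch p_b = π·m·cos α = 8.303707
CR = (36.357178 + 33.581215 − 171.170386·sin 18.25697°)/8.303707 = 1.964694
contact ratio ≈ 1.9647

1.9647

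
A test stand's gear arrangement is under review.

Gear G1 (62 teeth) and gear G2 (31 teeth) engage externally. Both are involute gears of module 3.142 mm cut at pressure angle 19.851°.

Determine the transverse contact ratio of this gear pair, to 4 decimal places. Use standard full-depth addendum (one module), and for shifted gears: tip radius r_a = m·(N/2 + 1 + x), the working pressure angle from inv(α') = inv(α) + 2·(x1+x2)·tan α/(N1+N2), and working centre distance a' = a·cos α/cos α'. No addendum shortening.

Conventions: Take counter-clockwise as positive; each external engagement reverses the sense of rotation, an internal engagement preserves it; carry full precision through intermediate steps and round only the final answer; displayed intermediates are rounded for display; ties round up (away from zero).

class = single-mesh tooth geometry [involute pair 62T × 31T, m = 3.142]
base radii: r_b1 = 91.614264, r_b2 = 45.807132
tip radii: r_a1 = 100.544000, r_a2 = 51.843000
no profile shift: α' = α, a' = a
action lengths: √(r_a1²−r_b1²) = 41.423696, √(r_a2²−r_b2²) = 24.277630
base pitch p_b = π·m·cos α = 9.284345
CR = (41.423696 + 24.277630 − 146.103000·sin 19.85100°)/9.284345 = 1.732848
contact ratio ≈ 1.7328

1.7328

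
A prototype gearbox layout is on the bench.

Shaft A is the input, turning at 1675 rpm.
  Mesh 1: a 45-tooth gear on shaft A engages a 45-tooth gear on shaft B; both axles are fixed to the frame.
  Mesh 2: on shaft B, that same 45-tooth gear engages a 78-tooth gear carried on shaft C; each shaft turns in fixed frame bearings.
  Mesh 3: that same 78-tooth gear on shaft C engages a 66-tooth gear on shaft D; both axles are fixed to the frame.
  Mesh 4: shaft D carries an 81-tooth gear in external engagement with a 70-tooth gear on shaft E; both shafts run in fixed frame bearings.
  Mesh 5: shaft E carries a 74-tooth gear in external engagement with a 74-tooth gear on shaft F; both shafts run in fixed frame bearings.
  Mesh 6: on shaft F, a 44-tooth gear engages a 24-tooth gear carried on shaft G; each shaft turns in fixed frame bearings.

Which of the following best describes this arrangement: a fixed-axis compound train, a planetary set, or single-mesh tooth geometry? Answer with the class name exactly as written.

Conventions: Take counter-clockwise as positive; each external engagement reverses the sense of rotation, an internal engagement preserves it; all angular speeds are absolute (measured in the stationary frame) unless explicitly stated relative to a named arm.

fixed-axis compound train

class = fixed-axis compound train [6 meshes; 6 ratios multiply, 6 sense flips]
classification: fixed-axis compound train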